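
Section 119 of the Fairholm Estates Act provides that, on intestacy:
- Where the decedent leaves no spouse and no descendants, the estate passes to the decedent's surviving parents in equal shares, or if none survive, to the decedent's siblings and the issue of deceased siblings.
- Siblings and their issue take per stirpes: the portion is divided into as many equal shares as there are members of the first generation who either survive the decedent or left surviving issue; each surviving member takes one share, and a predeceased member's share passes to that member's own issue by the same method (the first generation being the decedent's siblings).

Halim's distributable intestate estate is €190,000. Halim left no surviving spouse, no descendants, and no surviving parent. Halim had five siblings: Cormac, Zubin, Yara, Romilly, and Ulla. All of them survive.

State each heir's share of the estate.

Cormac: €38,000; Zubin: €38,000; Yara: €38,000; Romilly: €38,000; Ulla: €38,000

The entire €190,000 passes to the siblings and their issue.
That amount (€190,000) is divided into 5 shares of €38,000: Cormac, Zubin, Yara, Romilly, and Ulla each take €38,000.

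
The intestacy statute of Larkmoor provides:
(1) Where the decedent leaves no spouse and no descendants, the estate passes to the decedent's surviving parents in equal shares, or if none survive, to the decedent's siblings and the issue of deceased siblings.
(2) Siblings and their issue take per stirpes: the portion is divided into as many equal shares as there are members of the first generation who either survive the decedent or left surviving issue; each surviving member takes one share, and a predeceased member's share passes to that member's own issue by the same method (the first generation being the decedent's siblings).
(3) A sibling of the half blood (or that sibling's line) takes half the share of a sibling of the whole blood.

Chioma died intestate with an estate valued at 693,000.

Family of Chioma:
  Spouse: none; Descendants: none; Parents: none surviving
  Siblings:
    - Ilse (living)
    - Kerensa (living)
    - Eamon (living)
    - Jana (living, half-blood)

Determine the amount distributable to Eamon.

The entire 693,000 passes to the siblings and their issue.
Counting each half-blood sibling's line as half a unit, there are 7/2 units in 693,000, so one unit is 198,000. Whole-blood lines (Ilse, Kerensa, and Eamon) take 198,000 each; half-blood lines (Jana) take 99,000 each.

Eamon receives 198,000.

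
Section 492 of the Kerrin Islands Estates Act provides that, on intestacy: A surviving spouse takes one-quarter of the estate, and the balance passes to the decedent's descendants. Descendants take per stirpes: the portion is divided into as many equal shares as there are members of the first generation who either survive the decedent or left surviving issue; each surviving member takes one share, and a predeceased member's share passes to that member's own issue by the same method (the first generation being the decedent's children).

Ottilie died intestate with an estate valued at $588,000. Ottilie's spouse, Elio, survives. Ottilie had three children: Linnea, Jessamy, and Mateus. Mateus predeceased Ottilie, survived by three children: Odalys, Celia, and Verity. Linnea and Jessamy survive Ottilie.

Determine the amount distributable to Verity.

Elio takes one-quarter of $588,000 = $147,000. The remaining $441,000 passes to the descendants.
The descendants' portion ($441,000) is divided into 3 shares of $147,000: Linnea and Jessamy each take $147,000; Mateus's $147,000 share passes to Mateus's issue.
Mateus's share ($147,000) is divided into 3 shares of $49,000: Odalys, Celia, and Verity each take $49,000.

Verity receives $49,000.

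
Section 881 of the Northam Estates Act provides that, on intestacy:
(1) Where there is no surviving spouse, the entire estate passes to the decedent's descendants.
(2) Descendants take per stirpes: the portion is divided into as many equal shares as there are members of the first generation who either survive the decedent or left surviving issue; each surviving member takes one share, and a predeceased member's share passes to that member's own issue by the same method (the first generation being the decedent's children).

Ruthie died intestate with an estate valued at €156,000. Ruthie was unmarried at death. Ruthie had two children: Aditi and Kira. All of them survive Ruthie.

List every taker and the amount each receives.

The entire €156,000 passes to the descendants.
That amount (€156,000) is divided into 2 shares of €78,000: Aditi and Kira each take €78,000.

Aditi: €78,000; Kira: €78,000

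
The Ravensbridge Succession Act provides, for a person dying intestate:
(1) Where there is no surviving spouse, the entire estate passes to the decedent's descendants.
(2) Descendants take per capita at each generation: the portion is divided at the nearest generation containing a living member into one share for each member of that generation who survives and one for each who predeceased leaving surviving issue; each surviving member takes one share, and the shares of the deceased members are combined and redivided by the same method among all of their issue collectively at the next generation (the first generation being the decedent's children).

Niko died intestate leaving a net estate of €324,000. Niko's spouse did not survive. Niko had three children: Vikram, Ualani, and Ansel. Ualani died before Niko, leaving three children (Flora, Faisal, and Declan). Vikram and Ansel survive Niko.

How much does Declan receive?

The entire €324,000 passes to the descendants.
That amount (€324,000) is divided at the children's generation into 3 shares of €108,000. Vikram and Ansel each take €108,000. The remaining share for the deceased Ualani (€108,000) is carried to the next generation.
That pool (€108,000) is divided at the grandchildren's generation equally among Flora, Faisal, and Declan: €36,000 each.

Declan receives €36,000.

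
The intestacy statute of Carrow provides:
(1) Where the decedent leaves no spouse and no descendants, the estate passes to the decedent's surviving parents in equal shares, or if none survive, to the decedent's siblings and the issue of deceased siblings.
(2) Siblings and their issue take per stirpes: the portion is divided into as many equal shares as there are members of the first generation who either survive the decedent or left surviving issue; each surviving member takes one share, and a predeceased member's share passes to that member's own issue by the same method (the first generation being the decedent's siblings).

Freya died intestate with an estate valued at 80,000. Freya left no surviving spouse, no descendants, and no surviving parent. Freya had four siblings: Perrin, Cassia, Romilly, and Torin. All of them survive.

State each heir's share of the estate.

Perrin: 20,000; Cassia: 20,000; Romilly: 20,000; Torin: 20,000

The entire 80,000 passes to the siblings and their issue.
That amount (80,000) is divided into 4 shares of 20,000: Perrin, Cassia, Romilly, and Torin each take 20,000.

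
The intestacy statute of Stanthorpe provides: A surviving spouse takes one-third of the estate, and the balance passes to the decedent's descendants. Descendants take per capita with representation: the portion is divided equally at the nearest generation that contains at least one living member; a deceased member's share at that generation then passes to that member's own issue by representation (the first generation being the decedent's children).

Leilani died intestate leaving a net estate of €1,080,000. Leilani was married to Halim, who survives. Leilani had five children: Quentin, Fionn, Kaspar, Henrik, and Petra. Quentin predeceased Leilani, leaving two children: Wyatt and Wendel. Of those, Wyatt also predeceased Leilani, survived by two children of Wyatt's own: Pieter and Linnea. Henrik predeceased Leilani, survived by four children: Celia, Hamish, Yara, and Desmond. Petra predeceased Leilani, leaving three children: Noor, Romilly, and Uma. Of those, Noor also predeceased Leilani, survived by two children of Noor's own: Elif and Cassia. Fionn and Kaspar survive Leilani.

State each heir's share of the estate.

Halim takes one-third of €1,080,000 = €360,000. The remaining €720,000 passes to the descendants.
The descendants' portion (€720,000) is divided into 5 shares of €144,000: Fionn and Kaspar each take €144,000; Quentin's €144,000 share passes to Quentin's issue; Henrik's €144,000 share passes to Henrik's issue; Petra's €144,000 share passes to Petra's issue.
Quentin's share (€144,000) is divided into 2 shares of €72,000: Wendel takes €72,000; Wyatt's €72,000 share passes to Wyatt's issue.
Wyatt's share (€72,000) is divided into 2 shares of €36,000: Pieter and Linnea each take €36,000.
Henrik's share (€144,000) is divided into 4 shares of €36,000: Celia, Hamish, Yara, and Desmond each take €36,000.
Petra's share (€144,000) is divided into 3 shares of €48,000: Romilly and Uma each take €48,000; Noor's €48,000 share passes to Noor's issue.
Noor's share (€48,000) is divided into 2 shares of €24,000: Elif and Cassia each take €24,000.

Halim: €360,000; Pieter: €36,000; Linnea: €36,000; Wendel: €72,000; Fionn: €144,000; Kaspar: €144,000; Celia: €36,000; Hamish: €36,000; Yara: €36,000; Desmond: €36,000; Elif: €24,000; Cassia: €24,000; Romilly: €48,000; Uma: €48,000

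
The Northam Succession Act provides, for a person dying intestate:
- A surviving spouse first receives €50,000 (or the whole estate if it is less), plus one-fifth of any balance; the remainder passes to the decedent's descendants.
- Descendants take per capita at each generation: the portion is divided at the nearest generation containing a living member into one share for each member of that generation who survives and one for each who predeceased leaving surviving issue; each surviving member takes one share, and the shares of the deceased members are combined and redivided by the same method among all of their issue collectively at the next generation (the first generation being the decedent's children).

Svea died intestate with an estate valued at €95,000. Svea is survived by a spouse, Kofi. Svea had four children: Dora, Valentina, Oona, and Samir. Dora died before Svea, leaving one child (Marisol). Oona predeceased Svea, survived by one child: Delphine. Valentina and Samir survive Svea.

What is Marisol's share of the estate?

Marisol receives €9,000.

Kofi first takes €50,000, leaving a balance of €45,000. Kofi then takes one-fifth of the balance (€9,000), for a total of €59,000. The remaining €36,000 passes to the descendants.
The descendants' portion (€36,000) is divided at the children's generation into 4 shares of €9,000. Valentina and Samir each take €9,000. The 2 shares of the deceased (Dora and Oona) are combined into a pool of €18,000.
That pool (€18,000) is divided at the grandchildren's generation equally among Marisol and Delphine: €9,000 each.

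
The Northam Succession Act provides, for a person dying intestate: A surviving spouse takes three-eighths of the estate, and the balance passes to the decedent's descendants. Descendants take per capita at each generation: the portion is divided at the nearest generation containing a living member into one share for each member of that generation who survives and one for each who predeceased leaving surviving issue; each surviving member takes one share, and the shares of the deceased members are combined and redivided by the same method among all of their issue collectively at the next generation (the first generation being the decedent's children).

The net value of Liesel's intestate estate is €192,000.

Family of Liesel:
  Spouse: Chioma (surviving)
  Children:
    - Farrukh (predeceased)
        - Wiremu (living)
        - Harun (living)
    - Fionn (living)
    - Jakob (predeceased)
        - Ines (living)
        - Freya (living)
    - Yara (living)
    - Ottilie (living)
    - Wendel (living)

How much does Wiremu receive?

Chioma takes three-eighths of €192,000 = €72,000. The remaining €120,000 passes to the descendants.
The descendants' portion (€120,000) is divided at the children's generation into 6 shares of €20,000. Fionn, Yara, Ottilie, and Wendel each take €20,000. The 2 shares of the deceased (Farrukh and Jakob) are combined into a pool of €40,000.
That pool (€40,000) is divided at the grandchildren's generation equally among Wiremu, Harun, Ines, and Freya: €10,000 each.

Wiremu receives €10,000.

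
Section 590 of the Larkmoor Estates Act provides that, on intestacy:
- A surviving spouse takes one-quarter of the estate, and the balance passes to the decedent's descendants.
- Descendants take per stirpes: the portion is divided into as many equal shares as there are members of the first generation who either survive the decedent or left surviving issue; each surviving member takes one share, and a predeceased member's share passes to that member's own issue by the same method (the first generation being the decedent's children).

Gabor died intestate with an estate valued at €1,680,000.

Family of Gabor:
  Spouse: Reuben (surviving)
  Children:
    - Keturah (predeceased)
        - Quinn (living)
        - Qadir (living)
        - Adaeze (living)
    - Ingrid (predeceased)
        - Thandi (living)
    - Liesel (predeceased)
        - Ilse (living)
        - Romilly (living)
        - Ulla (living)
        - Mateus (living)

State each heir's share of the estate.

Reuben: €420,000; Quinn: €140,000; Qadir: €140,000; Adaeze: €140,000; Thandi: €420,000; Ilse: €105,000; Romilly: €105,000; Ulla: €105,000; Mateus: €105,000

Reuben takes one-quarter of €1,680,000 = €420,000. The remaining €1,260,000 passes to the descendants.
The descendants' portion (€1,260,000) is divided into 3 shares of €420,000: Keturah's €420,000 share passes to Keturah's issue; Ingrid's €420,000 share passes to Ingrid's issue; Liesel's €420,000 share passes to Liesel's issue.
Keturah's share (€420,000) is divided into 3 shares of €140,000: Quinn, Qadir, and Adaeze each take €140,000.
Ingrid's share (€420,000) passes entirely to Thandi.
Liesel's share (€420,000) is divided into 4 shares of €105,000: Ilse, Romilly, Ulla, and Mateus each take €105,000.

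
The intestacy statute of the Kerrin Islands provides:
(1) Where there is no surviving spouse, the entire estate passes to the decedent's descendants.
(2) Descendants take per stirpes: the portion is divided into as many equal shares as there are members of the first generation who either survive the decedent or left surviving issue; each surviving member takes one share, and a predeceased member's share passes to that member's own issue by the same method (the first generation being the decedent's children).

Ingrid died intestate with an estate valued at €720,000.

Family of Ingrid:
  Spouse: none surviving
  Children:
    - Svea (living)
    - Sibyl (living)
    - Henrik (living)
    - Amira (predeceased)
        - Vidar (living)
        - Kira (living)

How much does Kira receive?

The entire €720,000 passes to the descendants.
That amount (€720,000) is divided into 4 shares of €180,000: Svea, Sibyl, and Henrik each take €180,000; Amira's €180,000 share passes to Amira's issue.
Amira's share (€180,000) is divided into 2 shares of €90,000: Vidar and Kira each take €90,000.

Kira receives €90,000.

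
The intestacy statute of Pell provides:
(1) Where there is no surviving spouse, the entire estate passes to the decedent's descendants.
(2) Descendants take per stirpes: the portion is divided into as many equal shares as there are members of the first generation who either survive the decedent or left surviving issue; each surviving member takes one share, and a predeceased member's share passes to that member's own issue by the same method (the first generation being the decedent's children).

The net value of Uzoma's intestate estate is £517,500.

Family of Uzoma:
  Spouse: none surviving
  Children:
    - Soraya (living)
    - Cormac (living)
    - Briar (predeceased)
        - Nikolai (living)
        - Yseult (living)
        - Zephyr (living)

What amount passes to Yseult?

The entire £517,500 passes to the descendants.
That amount (£517,500) is divided into 3 shares of £172,500: Soraya and Cormac each take £172,500; Briar's £172,500 share passes to Briar's issue.
Briar's share (£172,500) is divided into 3 shares of £57,500: Nikolai, Yseult, and Zephyr each take £57,500.

Yseult receives £57,500.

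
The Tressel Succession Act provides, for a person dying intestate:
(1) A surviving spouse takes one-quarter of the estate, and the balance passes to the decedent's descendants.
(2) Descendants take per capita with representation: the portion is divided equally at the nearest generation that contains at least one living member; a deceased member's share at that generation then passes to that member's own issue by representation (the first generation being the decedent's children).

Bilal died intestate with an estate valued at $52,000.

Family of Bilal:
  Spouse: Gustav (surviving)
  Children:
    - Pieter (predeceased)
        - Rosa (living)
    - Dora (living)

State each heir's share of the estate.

Gustav: $13,000; Rosa: $19,500; Dora: $19,500

Gustav takes one-quarter of $52,000 = $13,000. The remaining $39,000 passes to the descendants.
The descendants' portion ($39,000) is divided into 2 shares of $19,500: Dora takes $19,500; Pieter's $19,500 share passes to Pieter's issue.
Pieter's share ($19,500) passes entirely to Rosa.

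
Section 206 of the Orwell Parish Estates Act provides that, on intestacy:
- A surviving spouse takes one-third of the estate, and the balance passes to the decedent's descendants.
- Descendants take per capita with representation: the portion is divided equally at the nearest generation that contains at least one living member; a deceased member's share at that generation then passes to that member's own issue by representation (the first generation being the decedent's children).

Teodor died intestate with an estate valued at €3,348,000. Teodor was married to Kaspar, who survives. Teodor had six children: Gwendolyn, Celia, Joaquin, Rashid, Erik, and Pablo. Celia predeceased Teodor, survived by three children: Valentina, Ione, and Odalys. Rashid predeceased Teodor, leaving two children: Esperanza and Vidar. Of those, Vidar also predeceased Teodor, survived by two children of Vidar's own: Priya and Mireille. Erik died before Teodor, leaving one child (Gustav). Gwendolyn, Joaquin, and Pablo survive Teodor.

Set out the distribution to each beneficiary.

Kaspar takes one-third of €3,348,000 = €1,116,000. The remaining €2,232,000 passes to the descendants.
The descendants' portion (€2,232,000) is divided into 6 shares of €372,000: Gwendolyn, Joaquin, and Pablo each take €372,000; Celia's €372,000 share passes to Celia's issue; Rashid's €372,000 share passes to Rashid's issue; Erik's €372,000 share passes to Erik's issue.
Celia's share (€372,000) is divided into 3 shares of €124,000: Valentina, Ione, and Odalys each take €124,000.
Rashid's share (€372,000) is divided into 2 shares of €186,000: Esperanza takes €186,000; Vidar's €186,000 share passes to Vidar's issue.
Vidar's share (€186,000) is divided into 2 shares of €93,000: Priya and Mireille each take €93,000.
Erik's share (€372,000) passes entirely to Gustav.

Kaspar: €1,116,000; Gwendolyn: €372,000; Valentina: €124,000; Ione: €124,000; Odalys: €124,000; Joaquin: €372,000; Esperanza: €186,000; Priya: €93,000; Mireille: €93,000; Gustav: €372,000; Pablo: €372,000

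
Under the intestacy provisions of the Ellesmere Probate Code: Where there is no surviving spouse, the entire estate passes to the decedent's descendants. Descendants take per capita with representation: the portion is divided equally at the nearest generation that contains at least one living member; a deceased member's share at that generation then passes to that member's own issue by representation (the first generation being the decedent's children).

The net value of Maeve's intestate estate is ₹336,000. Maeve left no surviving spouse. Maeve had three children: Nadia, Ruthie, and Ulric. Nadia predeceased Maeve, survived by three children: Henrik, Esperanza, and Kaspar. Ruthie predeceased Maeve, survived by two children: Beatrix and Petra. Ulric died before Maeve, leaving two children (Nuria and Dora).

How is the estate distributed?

Henrik: ₹48,000; Esperanza: ₹48,000; Kaspar: ₹48,000; Beatrix: ₹48,000; Petra: ₹48,000; Nuria: ₹48,000; Dora: ₹48,000

The entire ₹336,000 passes to the descendants.
No child survives, so the initial division is made at the grandchildren's generation.
That amount (₹336,000) is divided into 7 shares of ₹48,000: Henrik, Esperanza, Kaspar, Beatrix, Petra, Nuria, and Dora each take ₹48,000.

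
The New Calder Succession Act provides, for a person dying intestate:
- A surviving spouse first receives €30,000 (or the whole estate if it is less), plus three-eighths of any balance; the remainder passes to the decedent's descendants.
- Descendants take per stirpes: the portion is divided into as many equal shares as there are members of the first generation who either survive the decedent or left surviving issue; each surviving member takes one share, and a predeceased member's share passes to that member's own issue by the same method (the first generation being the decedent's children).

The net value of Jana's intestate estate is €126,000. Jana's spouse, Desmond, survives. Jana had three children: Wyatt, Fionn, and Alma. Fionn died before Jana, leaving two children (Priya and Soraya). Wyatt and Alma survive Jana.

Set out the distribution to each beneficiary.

Desmond first takes €30,000, leaving a balance of €96,000. Desmond then takes three-eighths of the balance (€36,000), for a total of €66,000. The remaining €60,000 passes to the descendants.
The descendants' portion (€60,000) is divided into 3 shares of €20,000: Wyatt and Alma each take €20,000; Fionn's €20,000 share passes to Fionn's issue.
Fionn's share (€20,000) is divided into 2 shares of €10,000: Priya and Soraya each take €10,000.

Desmond: €66,000; Wyatt: €20,000; Priya: €10,000; Soraya: €10,000; Alma: €20,000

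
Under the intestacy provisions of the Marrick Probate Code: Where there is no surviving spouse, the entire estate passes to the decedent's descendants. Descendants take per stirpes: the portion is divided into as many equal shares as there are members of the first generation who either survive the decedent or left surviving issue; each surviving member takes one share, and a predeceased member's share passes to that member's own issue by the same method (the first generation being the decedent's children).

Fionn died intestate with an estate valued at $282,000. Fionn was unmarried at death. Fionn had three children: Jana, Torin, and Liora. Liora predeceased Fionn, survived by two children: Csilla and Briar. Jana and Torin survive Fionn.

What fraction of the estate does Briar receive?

The entire $282,000 passes to the descendants.
That amount ($282,000) is divided into 3 shares of $94,000: Jana and Torin each take $94,000; Liora's $94,000 share passes to Liora's issue.
Liora's share ($94,000) is divided into 2 shares of $47,000: Csilla and Briar each take $47,000.

Briar receives 1/6 of the estate.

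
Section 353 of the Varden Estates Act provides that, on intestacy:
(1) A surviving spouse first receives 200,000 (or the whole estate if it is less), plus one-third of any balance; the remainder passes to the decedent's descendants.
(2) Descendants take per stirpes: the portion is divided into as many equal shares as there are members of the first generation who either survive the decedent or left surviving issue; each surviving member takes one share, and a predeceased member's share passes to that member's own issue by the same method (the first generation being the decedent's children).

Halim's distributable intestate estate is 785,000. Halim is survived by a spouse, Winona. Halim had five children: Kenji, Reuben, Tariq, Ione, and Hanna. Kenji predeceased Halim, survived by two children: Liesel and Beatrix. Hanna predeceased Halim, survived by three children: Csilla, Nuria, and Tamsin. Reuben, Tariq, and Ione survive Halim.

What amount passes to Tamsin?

Tamsin receives 26,000.

Winona first takes 200,000, leaving a balance of 585,000. Winona then takes one-third of the balance (195,000), for a total of 395,000. The remaining 390,000 passes to the descendants.
The descendants' portion (390,000) is divided into 5 shares of 78,000: Reuben, Tariq, and Ione each take 78,000; Kenji's 78,000 share passes to Kenji's issue; Hanna's 78,000 share passes to Hanna's issue.
Kenji's share (78,000) is divided into 2 shares of 39,000: Liesel and Beatrix each take 39,000.
Hanna's share (78,000) is divided into 3 shares of 26,000: Csilla, Nuria, and Tamsin each take 26,000.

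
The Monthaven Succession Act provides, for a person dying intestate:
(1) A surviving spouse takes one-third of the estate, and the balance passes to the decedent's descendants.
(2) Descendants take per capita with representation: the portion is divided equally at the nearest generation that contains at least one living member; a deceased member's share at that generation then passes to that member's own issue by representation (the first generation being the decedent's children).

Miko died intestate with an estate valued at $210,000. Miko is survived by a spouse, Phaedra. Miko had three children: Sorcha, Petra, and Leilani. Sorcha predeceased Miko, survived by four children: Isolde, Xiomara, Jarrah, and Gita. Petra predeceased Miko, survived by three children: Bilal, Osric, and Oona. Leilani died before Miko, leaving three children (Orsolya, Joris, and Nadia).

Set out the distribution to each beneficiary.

Phaedra: $70,000; Isolde: $14,000; Xiomara: $14,000; Jarrah: $14,000; Gita: $14,000; Bilal: $14,000; Osric: $14,000; Oona: $14,000; Orsolya: $14,000; Joris: $14,000; Nadia: $14,000

Phaedra takes one-third of $210,000 = $70,000. The remaining $140,000 passes to the descendants.
No child survives, so the initial division is made at the grandchildren's generation.
The descendants' portion ($140,000) is divided into 10 shares of $14,000: Isolde, Xiomara, Jarrah, Gita, Bilal, Osric, Oona, Orsolya, Joris, and Nadia each take $14,000.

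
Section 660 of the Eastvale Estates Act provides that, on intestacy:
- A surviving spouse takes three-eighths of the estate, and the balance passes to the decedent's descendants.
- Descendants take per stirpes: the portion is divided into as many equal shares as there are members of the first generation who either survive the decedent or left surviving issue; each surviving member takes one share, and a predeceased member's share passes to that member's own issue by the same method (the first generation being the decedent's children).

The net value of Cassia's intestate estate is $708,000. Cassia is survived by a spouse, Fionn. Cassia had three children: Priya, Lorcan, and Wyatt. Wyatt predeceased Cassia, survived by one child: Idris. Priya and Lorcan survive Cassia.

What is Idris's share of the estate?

Idris receives $147,500.

Fionn takes three-eighths of $708,000 = $265,500. The remaining $442,500 passes to the descendants.
The descendants' portion ($442,500) is divided into 3 shares of $147,500: Priya and Lorcan each take $147,500; Wyatt's $147,500 share passes to Wyatt's issue.
Wyatt's share ($147,500) passes entirely to Idris.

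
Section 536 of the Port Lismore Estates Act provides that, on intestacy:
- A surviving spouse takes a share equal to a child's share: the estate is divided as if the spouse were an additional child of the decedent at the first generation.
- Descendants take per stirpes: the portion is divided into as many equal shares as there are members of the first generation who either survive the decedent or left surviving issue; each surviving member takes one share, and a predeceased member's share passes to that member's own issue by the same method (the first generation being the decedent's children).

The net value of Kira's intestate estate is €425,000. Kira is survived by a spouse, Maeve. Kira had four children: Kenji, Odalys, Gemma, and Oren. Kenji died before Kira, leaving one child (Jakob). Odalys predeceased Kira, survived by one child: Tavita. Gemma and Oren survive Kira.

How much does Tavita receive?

Tavita receives €85,000.

The spouse counts as an additional share at the children's level, so there are 5 primary shares of €85,000. Maeve takes one such share (€85,000).
The children's combined portion (€340,000) is divided into 4 shares of €85,000: Gemma and Oren each take €85,000; Kenji's €85,000 share passes to Kenji's issue; Odalys's €85,000 share passes to Odalys's issue.
Kenji's share (€85,000) passes entirely to Jakob.
Odalys's share (€85,000) passes entirely to Tavita.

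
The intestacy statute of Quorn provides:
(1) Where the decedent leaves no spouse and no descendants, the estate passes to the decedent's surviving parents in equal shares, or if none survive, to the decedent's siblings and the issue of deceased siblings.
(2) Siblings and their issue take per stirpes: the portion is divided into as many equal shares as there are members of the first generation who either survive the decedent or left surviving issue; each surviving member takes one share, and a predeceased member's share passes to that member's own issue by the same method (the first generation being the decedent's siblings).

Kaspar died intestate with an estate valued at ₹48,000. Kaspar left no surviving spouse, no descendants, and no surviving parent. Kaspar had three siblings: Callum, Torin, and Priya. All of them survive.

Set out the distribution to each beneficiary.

The entire ₹48,000 passes to the siblings and their issue.
That amount (₹48,000) is divided into 3 shares of ₹16,000: Callum, Torin, and Priya each take ₹16,000.

Callum: ₹16,000; Torin: ₹16,000; Priya: ₹16,000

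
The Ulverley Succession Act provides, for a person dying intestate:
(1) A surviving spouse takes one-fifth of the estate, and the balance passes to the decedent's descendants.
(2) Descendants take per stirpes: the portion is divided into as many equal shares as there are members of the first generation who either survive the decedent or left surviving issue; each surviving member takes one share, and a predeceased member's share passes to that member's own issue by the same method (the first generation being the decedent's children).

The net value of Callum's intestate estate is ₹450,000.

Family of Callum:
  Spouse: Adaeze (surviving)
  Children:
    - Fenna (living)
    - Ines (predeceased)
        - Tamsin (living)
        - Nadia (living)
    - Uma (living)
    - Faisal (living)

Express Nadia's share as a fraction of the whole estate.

Nadia receives 1/10 of the estate.

Adaeze takes one-fifth of ₹450,000 = ₹90,000. The remaining ₹360,000 passes to the descendants.
The descendants' portion (₹360,000) is divided into 4 shares of ₹90,000: Fenna, Uma, and Faisal each take ₹90,000; Ines's ₹90,000 share passes to Ines's issue.
Ines's share (₹90,000) is divided into 2 shares of ₹45,000: Tamsin and Nadia each take ₹45,000.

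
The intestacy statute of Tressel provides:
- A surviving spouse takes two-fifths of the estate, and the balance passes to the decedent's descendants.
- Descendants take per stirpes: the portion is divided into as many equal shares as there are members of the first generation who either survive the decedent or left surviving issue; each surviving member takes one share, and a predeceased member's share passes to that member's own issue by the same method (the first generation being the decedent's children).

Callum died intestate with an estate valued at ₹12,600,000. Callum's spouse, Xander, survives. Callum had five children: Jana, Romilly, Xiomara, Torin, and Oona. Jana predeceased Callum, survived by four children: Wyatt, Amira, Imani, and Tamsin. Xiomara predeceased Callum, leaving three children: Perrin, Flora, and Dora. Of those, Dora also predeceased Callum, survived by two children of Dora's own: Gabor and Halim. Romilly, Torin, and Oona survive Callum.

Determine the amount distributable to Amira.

Amira receives ₹378,000.

Xander takes two-fifths of ₹12,600,000 = ₹5,040,000. The remaining ₹7,560,000 passes to the descendants.
The descendants' portion (₹7,560,000) is divided into 5 shares of ₹1,512,000: Romilly, Torin, and Oona each take ₹1,512,000; Jana's ₹1,512,000 share passes to Jana's issue; Xiomara's ₹1,512,000 share passes to Xiomara's issue.
Jana's share (₹1,512,000) is divided into 4 shares of ₹378,000: Wyatt, Amira, Imani, and Tamsin each take ₹378,000.
Xiomara's share (₹1,512,000) is divided into 3 shares of ₹504,000: Perrin and Flora each take ₹504,000; Dora's ₹504,000 share passes to Dora's issue.
Dora's share (₹504,000) is divided into 2 shares of ₹252,000: Gabor and Halim each take ₹252,000.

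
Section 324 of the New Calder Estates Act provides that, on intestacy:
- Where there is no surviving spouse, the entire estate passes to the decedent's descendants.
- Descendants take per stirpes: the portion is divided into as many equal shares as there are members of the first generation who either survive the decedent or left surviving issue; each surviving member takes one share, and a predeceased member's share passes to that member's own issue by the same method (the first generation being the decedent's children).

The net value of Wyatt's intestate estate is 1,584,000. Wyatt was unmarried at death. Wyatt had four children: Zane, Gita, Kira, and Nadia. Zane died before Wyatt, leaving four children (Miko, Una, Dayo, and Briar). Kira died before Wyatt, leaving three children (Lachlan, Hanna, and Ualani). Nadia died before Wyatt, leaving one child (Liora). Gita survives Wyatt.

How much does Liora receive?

Liora receives 396,000.

The entire 1,584,000 passes to the descendants.
That amount (1,584,000) is divided into 4 shares of 396,000: Gita takes 396,000; Zane's 396,000 share passes to Zane's issue; Kira's 396,000 share passes to Kira's issue; Nadia's 396,000 share passes to Nadia's issue.
Zane's share (396,000) is divided into 4 shares of 99,000: Miko, Una, Dayo, and Briar each take 99,000.
Kira's share (396,000) is divided into 3 shares of 132,000: Lachlan, Hanna, and Ualani each take 132,000.
Nadia's share (396,000) passes entirely to Liora.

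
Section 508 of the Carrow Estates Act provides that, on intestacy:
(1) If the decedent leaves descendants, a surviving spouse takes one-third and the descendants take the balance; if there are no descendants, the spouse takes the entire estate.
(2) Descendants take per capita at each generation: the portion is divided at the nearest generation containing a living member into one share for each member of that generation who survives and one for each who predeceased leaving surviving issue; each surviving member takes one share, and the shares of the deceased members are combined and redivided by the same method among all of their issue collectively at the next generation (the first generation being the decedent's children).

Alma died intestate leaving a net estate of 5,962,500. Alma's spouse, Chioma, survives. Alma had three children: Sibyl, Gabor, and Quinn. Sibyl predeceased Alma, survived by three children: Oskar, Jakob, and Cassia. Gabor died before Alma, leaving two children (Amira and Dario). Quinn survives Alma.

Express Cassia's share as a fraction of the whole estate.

Cassia receives 4/45 of the estate.

Chioma takes one-third of 5,962,500 = 1,987,500. The remaining 3,975,000 passes to the descendants.
The descendants' portion (3,975,000) is divided at the children's generation into 3 shares of 1,325,000. Quinn takes 1,325,000. The 2 shares of the deceased (Sibyl and Gabor) are combined into a pool of 2,650,000.
That pool (2,650,000) is divided at the grandchildren's generation equally among Oskar, Jakob, Cassia, Amira, and Dario: 530,000 each.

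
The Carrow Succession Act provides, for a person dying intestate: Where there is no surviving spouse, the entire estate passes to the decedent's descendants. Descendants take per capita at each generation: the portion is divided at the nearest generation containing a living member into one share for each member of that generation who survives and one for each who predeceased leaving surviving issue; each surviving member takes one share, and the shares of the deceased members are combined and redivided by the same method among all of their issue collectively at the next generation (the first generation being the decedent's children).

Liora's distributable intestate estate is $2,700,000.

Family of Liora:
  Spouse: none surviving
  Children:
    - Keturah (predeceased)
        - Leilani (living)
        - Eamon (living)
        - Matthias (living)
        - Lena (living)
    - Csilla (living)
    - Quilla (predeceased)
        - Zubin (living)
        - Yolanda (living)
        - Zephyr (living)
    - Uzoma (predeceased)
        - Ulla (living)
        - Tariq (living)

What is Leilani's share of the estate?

The entire $2,700,000 passes to the descendants.
That amount ($2,700,000) is divided at the children's generation into 4 shares of $675,000. Csilla takes $675,000. The 3 shares of the deceased (Keturah, Quilla, and Uzoma) are combined into a pool of $2,025,000.
That pool ($2,025,000) is divided at the grandchildren's generation equally among Leilani, Eamon, Matthias, Lena, Zubin, Yolanda, Zephyr, Ulla, and Tariq: $225,000 each.

Leilani receives $225,000.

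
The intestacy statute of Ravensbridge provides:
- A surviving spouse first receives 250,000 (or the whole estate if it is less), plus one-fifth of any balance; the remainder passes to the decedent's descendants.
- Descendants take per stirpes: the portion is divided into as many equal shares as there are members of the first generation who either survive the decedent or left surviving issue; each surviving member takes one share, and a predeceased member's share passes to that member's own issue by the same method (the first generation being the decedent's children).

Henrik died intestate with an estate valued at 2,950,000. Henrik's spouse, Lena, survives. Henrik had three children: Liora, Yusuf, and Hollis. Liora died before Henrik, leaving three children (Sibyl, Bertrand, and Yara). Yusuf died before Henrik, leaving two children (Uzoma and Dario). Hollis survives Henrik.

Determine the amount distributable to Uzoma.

Uzoma receives 360,000.

Lena first takes 250,000, leaving a balance of 2,700,000. Lena then takes one-fifth of the balance (540,000), for a total of 790,000. The remaining 2,160,000 passes to the descendants.
The descendants' portion (2,160,000) is divided into 3 shares of 720,000: Hollis takes 720,000; Liora's 720,000 share passes to Liora's issue; Yusuf's 720,000 share passes to Yusuf's issue.
Liora's share (720,000) is divided into 3 shares of 240,000: Sibyl, Bertrand, and Yara each take 240,000.
Yusuf's share (720,000) is divided into 2 shares of 360,000: Uzoma and Dario each take 360,000.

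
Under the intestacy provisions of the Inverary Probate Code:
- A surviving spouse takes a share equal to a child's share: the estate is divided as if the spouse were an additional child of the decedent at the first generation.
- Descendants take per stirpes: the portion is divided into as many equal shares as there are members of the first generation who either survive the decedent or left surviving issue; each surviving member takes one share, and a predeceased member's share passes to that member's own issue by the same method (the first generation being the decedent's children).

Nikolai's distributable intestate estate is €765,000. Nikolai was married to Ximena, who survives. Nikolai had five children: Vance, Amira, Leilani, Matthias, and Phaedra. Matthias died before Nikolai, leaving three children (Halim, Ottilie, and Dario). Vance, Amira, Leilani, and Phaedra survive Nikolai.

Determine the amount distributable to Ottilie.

Ottilie receives €42,500.

The spouse counts as an additional share at the children's level, so there are 6 primary shares of €127,500. Ximena takes one such share (€127,500).
The children's combined portion (€637,500) is divided into 5 shares of €127,500: Vance, Amira, Leilani, and Phaedra each take €127,500; Matthias's €127,500 share passes to Matthias's issue.
Matthias's share (€127,500) is divided into 3 shares of €42,500: Halim, Ottilie, and Dario each take €42,500.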